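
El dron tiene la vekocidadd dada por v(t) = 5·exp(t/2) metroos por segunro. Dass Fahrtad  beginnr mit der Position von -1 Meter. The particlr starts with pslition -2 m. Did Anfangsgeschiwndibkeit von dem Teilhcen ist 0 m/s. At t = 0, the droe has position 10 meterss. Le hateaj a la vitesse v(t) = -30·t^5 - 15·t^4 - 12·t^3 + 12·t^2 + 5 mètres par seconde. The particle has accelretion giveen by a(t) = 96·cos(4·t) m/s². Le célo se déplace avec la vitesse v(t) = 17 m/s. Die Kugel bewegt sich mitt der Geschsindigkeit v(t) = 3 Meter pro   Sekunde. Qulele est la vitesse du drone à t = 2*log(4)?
Nous avons la vitesse v(t) = 5·exp(t/2). En substituant t = 2*log(4): v(2*log(4)) = 20.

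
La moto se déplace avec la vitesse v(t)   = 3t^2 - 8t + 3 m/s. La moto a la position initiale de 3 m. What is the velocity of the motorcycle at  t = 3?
From the given velocity equation v(t) = 3·t^2 - 8·t + 3, we substitute t = 3 to get v = 6.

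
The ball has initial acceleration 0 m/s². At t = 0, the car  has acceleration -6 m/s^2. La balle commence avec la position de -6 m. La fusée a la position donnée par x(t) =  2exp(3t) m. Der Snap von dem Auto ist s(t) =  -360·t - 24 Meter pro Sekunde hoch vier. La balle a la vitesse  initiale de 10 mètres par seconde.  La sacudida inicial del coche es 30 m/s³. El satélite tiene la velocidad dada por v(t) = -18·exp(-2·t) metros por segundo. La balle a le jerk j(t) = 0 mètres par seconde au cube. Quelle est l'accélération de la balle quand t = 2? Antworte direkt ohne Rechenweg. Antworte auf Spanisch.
En t = 2, a = 0.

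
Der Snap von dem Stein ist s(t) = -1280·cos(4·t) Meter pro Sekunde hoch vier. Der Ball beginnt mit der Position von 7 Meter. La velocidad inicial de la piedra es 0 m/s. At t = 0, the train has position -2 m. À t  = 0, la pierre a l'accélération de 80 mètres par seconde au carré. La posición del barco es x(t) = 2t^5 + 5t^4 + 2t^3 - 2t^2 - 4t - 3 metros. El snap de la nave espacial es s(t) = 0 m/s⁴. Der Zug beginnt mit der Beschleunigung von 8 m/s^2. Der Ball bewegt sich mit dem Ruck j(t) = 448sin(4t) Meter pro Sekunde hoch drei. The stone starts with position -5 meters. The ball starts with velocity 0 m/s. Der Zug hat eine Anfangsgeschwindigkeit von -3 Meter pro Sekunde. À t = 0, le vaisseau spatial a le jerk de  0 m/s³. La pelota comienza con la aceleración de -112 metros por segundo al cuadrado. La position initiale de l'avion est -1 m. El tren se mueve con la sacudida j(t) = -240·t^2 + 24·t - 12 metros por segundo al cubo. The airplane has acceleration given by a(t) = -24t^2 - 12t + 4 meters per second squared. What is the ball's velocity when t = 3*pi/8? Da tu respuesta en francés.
En partant du jerk j(t) = 448·sin(4·t), nous prenons 2 intégrales. La primitive du jerk, avec a(0) = -112, donne l'accélération: a(t) = -112·cos(4·t). En prenant ∫a(t)dt et en appliquant v(0) = 0, nous trouvons v(t) = -28·sin(4·t). En utilisant v(t) = -28·sin(4·t) et en substituant t = 3*pi/8, nous trouvons v = 28.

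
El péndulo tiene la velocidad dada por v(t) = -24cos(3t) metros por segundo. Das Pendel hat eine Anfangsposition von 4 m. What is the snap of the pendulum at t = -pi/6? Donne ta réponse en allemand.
Wir müssen unsere Gleichung für die Geschwindigkeit v(t) = -24·cos(3·t) 3-mal ableiten. Die Ableitung von der Geschwindigkeit ergibt die Beschleunigung: a(t) = 72·sin(3·t). Durch Ableiten von der Beschleunigung erhalten wir den Ruck: j(t) = 216·cos(3·t). Durch Ableiten von dem Ruck erhalten wir den Snap: s(t) = -648·sin(3·t). Wir haben den Snap s(t) = -648·sin(3·t). Durch Einsetzen von t = -pi/6: s(-pi/6) = 648.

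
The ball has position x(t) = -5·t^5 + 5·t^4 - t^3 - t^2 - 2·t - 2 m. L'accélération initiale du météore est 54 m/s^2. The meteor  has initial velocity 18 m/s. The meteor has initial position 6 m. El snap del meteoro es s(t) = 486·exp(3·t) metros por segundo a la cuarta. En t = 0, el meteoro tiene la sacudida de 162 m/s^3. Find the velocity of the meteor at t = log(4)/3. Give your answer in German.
Um dies zu lösen, müssen wir 3 Stammfunktionen unserer Gleichung für den Snap s(t) = 486·exp(3·t) finden. Die Stammfunktion von dem Snap ist der Ruck. Mit j(0) = 162 erhalten wir j(t) = 162·exp(3·t). Die Stammfunktion von dem Ruck, mit a(0) = 54, ergibt die Beschleunigung: a(t) = 54·exp(3·t). Durch Integration von der Beschleunigung und Verwendung der Anfangsbedingung v(0) = 18, erhalten wir v(t) = 18·exp(3·t). Wir haben die Geschwindigkeit v(t) = 18·exp(3·t). Durch Einsetzen von t = log(4)/3: v(log(4)/3) = 72.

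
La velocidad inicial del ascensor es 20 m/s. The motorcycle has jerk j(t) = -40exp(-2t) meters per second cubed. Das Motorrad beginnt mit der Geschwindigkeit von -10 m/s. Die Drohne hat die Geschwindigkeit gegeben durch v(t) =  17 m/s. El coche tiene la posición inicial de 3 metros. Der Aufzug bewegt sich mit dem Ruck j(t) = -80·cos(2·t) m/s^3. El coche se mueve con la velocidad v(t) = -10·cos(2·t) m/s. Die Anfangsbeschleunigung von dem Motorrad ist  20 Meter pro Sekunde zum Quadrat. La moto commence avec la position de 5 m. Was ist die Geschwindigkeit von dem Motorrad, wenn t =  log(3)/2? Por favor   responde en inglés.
We must find the integral of our jerk equation j(t) = -40·exp(-2·t) 2 times. Integrating jerk and using the initial condition a(0) = 20, we get a(t) = 20·exp(-2·t). Taking ∫a(t)dt and applying v(0) = -10, we find v(t) = -10·exp(-2·t). Using v(t) = -10·exp(-2·t) and substituting t = log(3)/2, we find v = -10/3.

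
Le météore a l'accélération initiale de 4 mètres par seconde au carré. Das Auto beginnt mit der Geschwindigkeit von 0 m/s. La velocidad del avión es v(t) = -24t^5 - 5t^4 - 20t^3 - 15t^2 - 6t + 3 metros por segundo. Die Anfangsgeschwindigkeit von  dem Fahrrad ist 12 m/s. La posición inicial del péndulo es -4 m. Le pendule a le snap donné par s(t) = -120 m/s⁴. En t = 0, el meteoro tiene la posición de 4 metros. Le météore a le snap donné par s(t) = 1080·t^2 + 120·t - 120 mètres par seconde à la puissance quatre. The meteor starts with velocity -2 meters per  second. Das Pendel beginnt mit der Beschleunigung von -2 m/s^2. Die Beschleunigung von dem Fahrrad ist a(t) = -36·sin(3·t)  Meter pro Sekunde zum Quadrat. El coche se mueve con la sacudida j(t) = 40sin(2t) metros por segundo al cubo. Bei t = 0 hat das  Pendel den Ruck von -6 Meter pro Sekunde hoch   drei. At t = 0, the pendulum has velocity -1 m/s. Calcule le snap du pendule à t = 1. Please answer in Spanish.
Tenemos el snap s(t) = -120. Sustituyendo t = 1: s(1) = -120.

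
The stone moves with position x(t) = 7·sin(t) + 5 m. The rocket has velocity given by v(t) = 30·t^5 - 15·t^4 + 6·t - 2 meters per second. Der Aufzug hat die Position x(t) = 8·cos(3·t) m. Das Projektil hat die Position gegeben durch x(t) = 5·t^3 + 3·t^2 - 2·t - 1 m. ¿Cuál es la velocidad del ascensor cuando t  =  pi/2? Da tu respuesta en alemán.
Um dies zu lösen, müssen wir 1 Ableitung unserer Gleichung für die Position x(t) = 8·cos(3·t) nehmen. Mit d/dt von x(t) finden wir v(t) = -24·sin(3·t). Aus der Gleichung für die Geschwindigkeit v(t) = -24·sin(3·t), setzen wir t = pi/2 ein und erhalten v = 24.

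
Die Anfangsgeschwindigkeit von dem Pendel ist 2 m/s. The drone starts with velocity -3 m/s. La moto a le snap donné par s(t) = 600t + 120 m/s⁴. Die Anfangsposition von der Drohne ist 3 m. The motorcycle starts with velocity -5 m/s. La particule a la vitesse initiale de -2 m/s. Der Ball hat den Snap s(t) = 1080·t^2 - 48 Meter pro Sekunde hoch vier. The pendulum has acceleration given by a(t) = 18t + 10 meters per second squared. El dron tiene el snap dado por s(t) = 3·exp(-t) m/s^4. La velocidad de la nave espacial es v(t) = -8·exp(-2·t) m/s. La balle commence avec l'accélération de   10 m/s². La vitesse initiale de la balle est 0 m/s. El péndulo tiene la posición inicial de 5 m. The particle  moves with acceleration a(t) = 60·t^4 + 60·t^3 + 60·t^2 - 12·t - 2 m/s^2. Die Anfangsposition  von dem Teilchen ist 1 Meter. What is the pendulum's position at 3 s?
We must find the integral of our acceleration equation a(t) = 18·t + 10 2 times. The antiderivative of acceleration, with v(0) = 2, gives velocity: v(t) = 9·t^2 + 10·t + 2. The antiderivative of velocity is position. Using x(0) = 5, we get x(t) = 3·t^3 + 5·t^2 + 2·t + 5. Using x(t) = 3·t^3 + 5·t^2 + 2·t + 5 and substituting t = 3, we find x = 137.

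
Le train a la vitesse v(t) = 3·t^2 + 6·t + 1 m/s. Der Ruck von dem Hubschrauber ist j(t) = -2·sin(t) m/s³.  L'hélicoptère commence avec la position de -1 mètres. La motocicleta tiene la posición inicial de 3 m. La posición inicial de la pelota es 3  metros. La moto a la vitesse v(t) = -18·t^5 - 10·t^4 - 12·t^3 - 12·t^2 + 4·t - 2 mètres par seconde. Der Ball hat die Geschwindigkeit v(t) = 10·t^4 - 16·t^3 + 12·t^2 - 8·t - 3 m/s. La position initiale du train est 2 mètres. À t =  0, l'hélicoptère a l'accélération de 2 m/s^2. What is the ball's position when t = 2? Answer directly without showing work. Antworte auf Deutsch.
Die Position bei t = 2 ist x = 13.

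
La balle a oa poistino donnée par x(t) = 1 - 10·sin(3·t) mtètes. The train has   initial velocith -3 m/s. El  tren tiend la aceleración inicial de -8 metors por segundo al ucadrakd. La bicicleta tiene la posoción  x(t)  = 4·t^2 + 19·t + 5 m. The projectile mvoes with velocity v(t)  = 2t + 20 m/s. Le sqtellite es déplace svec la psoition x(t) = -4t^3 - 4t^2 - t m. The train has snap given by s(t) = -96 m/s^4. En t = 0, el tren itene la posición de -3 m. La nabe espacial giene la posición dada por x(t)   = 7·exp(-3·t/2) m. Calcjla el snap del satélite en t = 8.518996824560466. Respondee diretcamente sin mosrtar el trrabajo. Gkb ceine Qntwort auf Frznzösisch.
La réponse est 0.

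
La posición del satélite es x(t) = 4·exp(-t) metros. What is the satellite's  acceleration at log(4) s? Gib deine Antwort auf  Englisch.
To solve this, we need to take 2 derivatives of our position equation x(t) = 4·exp(-t). The derivative of position gives velocity: v(t) = -4·exp(-t). Differentiating velocity, we get acceleration: a(t) = 4·exp(-t). Using a(t) = 4·exp(-t) and substituting t = log(4), we find a = 1.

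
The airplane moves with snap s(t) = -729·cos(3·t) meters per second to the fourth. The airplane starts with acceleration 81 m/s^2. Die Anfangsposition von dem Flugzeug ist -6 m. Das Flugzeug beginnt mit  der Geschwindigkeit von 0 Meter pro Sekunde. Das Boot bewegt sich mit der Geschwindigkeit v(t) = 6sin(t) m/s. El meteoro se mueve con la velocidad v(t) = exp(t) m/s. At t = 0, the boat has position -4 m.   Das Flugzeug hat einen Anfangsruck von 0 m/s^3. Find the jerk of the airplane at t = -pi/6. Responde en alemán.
Ausgehend von dem Snap s(t) = -729·cos(3·t), nehmen wir 1 Integral. Die Stammfunktion von dem Snap ist der Ruck. Mit j(0) = 0 erhalten wir j(t) = -243·sin(3·t). Mit j(t) = -243·sin(3·t) und Einsetzen von t = -pi/6, finden wir j = 243.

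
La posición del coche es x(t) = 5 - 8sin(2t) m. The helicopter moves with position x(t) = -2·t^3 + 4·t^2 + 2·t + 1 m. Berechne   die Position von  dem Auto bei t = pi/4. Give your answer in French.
En utilisant x(t) = 5 - 8·sin(2·t) et en substituant t = pi/4, nous trouvons x = -3.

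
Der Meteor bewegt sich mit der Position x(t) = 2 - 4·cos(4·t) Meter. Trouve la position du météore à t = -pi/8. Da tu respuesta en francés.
Nous avons la position x(t) = 2 - 4·cos(4·t). En substituant t = -pi/8: x(-pi/8) = 2.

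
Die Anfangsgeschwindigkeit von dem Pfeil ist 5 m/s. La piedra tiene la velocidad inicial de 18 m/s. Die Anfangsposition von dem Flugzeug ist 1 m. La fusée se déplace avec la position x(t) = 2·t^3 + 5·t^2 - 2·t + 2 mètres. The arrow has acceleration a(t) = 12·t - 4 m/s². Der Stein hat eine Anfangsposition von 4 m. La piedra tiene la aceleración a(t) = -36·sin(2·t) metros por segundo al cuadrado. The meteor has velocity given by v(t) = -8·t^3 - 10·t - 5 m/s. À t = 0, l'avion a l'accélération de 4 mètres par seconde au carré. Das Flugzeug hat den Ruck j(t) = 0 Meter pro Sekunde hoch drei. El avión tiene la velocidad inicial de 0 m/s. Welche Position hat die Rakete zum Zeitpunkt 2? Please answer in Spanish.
Tenemos la posición x(t) = 2·t^3 + 5·t^2 - 2·t + 2. Sustituyendo t = 2: x(2) = 34.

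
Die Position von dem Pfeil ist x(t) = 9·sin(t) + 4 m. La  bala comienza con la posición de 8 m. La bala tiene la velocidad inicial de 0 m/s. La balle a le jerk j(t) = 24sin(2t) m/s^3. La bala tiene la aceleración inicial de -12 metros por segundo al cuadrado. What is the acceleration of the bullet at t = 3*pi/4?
To find the answer, we compute 1 antiderivative of j(t) = 24·sin(2·t). Taking ∫j(t)dt and applying a(0) = -12, we find a(t) = -12·cos(2·t). From the given acceleration equation a(t) = -12·cos(2·t), we substitute t = 3*pi/4 to get a = 0.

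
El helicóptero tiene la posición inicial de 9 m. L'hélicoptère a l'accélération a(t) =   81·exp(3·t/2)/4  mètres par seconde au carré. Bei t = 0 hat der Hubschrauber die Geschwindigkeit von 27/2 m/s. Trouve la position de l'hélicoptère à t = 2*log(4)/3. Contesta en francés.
Nous devons trouver l'intégrale de notre équation de l'accélération a(t) = 81·exp(3·t/2)/4 2 fois. L'intégrale de l'accélération est la vitesse. En utilisant v(0) = 27/2, nous obtenons v(t) = 27·exp(3·t/2)/2. L'intégrale de la vitesse, avec x(0) = 9, donne la position: x(t) = 9·exp(3·t/2). De l'équation de la position x(t) = 9·exp(3·t/2), nous substituons t = 2*log(4)/3 pour obtenir x = 36.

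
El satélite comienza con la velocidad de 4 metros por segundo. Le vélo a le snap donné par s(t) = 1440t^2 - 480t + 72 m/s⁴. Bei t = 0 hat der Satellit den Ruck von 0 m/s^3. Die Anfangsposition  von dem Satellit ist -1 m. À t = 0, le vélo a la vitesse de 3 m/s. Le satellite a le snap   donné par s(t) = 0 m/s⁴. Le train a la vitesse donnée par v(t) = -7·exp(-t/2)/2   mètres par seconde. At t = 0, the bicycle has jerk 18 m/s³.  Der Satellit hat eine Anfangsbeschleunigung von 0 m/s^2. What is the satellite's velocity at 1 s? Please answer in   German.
Um dies zu lösen, müssen wir 3 Integrale unserer Gleichung für den Snap s(t) = 0 finden. Das Integral von dem Snap, mit j(0) = 0, ergibt den Ruck: j(t) = 0. Das Integral von dem Ruck, mit a(0) = 0, ergibt die Beschleunigung: a(t) = 0. Durch Integration von der Beschleunigung und Verwendung der Anfangsbedingung v(0) = 4, erhalten wir v(t) = 4. Wir haben die Geschwindigkeit v(t) = 4. Durch Einsetzen von t = 1: v(1) = 4.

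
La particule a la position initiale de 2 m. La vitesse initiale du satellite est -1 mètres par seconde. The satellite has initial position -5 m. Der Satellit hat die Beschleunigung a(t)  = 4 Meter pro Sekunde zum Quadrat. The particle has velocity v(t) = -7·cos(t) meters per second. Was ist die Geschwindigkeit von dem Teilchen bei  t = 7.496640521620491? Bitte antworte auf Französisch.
Nous avons la vitesse v(t) = -7·cos(t). En substituant t = 7.496640521620491: v(7.496640521620491) = -2.44849182530276.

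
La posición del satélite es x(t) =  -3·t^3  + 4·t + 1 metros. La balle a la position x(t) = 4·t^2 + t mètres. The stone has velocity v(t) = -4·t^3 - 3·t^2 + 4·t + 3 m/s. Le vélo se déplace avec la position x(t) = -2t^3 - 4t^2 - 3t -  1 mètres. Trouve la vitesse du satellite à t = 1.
Nous devons dériver notre équation de la position x(t) = -3·t^3 + 4·t + 1 1 fois. La dérivée de la position donne la vitesse: v(t) = 4 - 9·t^2. En utilisant v(t) = 4 - 9·t^2 et en substituant t = 1, nous trouvons v = -5.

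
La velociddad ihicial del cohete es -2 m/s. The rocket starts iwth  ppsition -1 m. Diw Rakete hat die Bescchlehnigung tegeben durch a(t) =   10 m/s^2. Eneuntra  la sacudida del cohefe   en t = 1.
Debemos derivar nuestra ecuación de la aceleración a(t) = 10 1 vez. Derivando la aceleración, obtenemos la sacudida: j(t) = 0. De la ecuación de la sacudida j(t) = 0, sustituimos t = 1 para obtener j = 0.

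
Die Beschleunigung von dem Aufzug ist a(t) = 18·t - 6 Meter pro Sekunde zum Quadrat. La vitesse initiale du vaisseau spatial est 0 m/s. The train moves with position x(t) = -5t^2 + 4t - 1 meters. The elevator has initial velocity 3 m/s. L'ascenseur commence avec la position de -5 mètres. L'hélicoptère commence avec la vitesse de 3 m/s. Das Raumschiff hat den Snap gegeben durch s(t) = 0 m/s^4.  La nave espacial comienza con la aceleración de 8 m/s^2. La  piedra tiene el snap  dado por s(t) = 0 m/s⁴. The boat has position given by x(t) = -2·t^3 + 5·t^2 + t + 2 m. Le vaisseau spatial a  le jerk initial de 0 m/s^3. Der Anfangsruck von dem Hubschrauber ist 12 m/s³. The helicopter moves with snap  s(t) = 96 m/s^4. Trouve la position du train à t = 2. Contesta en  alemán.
Wir haben die Position x(t) = -5·t^2 + 4·t - 1. Durch Einsetzen von t = 2: x(2) = -13.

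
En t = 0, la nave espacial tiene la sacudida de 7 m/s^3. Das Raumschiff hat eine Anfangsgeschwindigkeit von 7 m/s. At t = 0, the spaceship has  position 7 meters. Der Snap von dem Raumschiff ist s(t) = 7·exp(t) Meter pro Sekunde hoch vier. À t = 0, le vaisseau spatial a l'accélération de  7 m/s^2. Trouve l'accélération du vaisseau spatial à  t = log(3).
Nous devons intégrer notre équation du snap s(t) = 7·exp(t) 2 fois. La primitive du snap, avec j(0) = 7, donne le jerk: j(t) = 7·exp(t). En prenant ∫j(t)dt et en appliquant a(0) = 7, nous trouvons a(t) = 7·exp(t). De l'équation de l'accélération a(t) = 7·exp(t), nous substituons t = log(3) pour obtenir a = 21.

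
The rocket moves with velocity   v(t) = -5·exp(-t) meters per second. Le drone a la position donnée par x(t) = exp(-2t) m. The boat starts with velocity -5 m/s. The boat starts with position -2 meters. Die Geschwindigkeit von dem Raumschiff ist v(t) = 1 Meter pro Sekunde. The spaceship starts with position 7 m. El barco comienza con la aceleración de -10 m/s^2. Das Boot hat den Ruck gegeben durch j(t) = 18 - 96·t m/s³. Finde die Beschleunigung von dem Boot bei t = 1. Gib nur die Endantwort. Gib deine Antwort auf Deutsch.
Die Beschleunigung bei t = 1 ist a = -40.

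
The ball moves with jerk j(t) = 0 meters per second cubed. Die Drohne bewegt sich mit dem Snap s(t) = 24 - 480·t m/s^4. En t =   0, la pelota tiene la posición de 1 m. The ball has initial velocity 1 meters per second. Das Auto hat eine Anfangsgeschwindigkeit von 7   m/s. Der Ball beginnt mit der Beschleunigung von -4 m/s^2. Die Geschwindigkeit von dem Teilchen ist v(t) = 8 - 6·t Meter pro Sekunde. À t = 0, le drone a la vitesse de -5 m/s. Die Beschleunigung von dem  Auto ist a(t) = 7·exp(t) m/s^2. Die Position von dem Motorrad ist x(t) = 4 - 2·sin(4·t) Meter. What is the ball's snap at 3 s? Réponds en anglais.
To solve this, we need to take 1 derivative of our jerk equation j(t) = 0. The derivative of jerk gives snap: s(t) = 0. We have snap s(t) = 0. Substituting t = 3: s(3) = 0.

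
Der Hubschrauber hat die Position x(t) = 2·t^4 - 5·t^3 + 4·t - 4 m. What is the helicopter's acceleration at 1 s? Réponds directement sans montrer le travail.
The acceleration at t = 1 is a = -6.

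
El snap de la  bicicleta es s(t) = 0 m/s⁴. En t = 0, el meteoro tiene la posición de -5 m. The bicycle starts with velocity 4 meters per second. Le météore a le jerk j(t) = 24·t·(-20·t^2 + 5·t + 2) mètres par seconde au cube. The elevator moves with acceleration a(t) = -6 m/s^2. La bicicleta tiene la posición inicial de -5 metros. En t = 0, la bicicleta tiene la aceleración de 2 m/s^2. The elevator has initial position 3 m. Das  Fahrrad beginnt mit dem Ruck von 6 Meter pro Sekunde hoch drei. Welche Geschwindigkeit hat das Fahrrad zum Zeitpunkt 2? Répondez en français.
Pour résoudre ceci, nous devons prendre 3 intégrales de notre équation du snap s(t) = 0. La primitive du snap, avec j(0) = 6, donne le jerk: j(t) = 6. En intégrant le jerk et en utilisant la condition initiale a(0) = 2, nous obtenons a(t) = 6·t + 2. L'intégrale de l'accélération, avec v(0) = 4, donne la vitesse: v(t) = 3·t^2 + 2·t + 4. De l'équation de la vitesse v(t) = 3·t^2 + 2·t + 4, nous substituons t = 2 pour obtenir v = 20.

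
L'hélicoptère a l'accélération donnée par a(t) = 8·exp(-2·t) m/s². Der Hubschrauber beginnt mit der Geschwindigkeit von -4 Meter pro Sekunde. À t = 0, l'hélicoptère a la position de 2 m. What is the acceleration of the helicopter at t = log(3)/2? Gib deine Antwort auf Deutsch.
Mit a(t) = 8·exp(-2·t) und Einsetzen von t = log(3)/2, finden wir a = 8/3.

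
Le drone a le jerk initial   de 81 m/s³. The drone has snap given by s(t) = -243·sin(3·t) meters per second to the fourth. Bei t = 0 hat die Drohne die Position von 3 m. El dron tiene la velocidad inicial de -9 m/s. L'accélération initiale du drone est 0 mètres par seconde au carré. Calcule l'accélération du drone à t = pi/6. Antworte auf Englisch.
To find the answer, we compute 2 integrals of s(t) = -243·sin(3·t). Integrating snap and using the initial condition j(0) = 81, we get j(t) = 81·cos(3·t). Taking ∫j(t)dt and applying a(0) = 0, we find a(t) = 27·sin(3·t). Using a(t) = 27·sin(3·t) and substituting t = pi/6, we find a = 27.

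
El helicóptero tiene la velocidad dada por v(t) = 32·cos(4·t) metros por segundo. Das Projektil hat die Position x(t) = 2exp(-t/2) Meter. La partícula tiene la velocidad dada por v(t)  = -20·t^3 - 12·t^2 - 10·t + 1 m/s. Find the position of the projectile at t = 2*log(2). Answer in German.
Wir haben die Position x(t) = 2·exp(-t/2). Durch Einsetzen von t = 2*log(2): x(2*log(2)) = 1.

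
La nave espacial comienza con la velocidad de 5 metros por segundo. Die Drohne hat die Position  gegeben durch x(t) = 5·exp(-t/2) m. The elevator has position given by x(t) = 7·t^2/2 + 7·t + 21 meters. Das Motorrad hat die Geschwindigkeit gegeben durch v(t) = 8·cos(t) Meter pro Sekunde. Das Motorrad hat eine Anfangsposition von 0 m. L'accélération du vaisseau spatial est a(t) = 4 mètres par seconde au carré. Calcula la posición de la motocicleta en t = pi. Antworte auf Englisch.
We need to integrate our velocity equation v(t) = 8·cos(t) 1 time. Integrating velocity and using the initial condition x(0) = 0, we get x(t) = 8·sin(t). We have position x(t) = 8·sin(t). Substituting t = pi: x(pi) = 0.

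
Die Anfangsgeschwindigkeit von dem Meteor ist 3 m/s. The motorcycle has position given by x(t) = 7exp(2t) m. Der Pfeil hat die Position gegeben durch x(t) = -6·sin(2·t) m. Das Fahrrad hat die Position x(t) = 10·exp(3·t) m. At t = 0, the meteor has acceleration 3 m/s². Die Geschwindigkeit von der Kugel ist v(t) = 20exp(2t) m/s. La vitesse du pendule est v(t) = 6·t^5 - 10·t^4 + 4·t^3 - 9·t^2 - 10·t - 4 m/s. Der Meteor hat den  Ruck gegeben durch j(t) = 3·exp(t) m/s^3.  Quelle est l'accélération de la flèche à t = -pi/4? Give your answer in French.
Pour résoudre ceci, nous devons prendre 2 dérivées de notre équation de la position x(t) = -6·sin(2·t). En prenant d/dt de x(t), nous trouvons v(t) = -12·cos(2·t). En dérivant la vitesse, nous obtenons l'accélération: a(t) = 24·sin(2·t). Nous avons l'accélération a(t) = 24·sin(2·t). En substituant t = -pi/4: a(-pi/4) = -24.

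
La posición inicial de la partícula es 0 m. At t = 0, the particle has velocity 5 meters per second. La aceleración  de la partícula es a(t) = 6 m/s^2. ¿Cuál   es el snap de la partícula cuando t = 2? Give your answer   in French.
Nous devons dériver notre équation de l'accélération a(t) = 6 2 fois. La dérivée de l'accélération donne le jerk: j(t) = 0. En prenant d/dt de j(t), nous trouvons s(t) = 0. En utilisant s(t) = 0 et en substituant t = 2, nous trouvons s = 0.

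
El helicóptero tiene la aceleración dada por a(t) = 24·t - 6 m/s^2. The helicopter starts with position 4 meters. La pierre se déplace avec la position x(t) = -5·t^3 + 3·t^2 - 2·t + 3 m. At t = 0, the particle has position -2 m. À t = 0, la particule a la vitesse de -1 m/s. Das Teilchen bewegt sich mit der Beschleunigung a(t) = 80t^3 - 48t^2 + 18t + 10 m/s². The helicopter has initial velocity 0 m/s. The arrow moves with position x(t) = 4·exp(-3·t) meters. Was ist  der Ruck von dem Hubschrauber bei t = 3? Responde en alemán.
Wir müssen unsere Gleichung für die Beschleunigung a(t) = 24·t - 6 1-mal ableiten. Die Ableitung von der Beschleunigung ergibt den Ruck: j(t) = 24. Wir haben den Ruck j(t) = 24. Durch Einsetzen von t = 3: j(3) = 24.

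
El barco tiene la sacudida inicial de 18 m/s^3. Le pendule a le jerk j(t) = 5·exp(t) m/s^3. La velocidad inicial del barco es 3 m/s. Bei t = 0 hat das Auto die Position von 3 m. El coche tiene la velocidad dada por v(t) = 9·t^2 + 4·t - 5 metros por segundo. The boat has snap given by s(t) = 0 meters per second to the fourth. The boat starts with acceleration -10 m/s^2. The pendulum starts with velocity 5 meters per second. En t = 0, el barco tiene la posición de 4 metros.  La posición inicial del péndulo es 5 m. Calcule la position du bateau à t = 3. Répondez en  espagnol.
Debemos encontrar la antiderivada de nuestra ecuación del snap s(t) = 0 4 veces. Tomando ∫s(t)dt y aplicando j(0) = 18, encontramos j(t) = 18. La antiderivada de la sacudida es la aceleración. Usando a(0) = -10, obtenemos a(t) = 18·t - 10. Integrando la aceleración y usando la condición inicial v(0) = 3, obtenemos v(t) = 9·t^2 - 10·t + 3. Tomando ∫v(t)dt y aplicando x(0) = 4, encontramos x(t) = 3·t^3 - 5·t^2 + 3·t + 4. Usando x(t) = 3·t^3 - 5·t^2 + 3·t + 4 y sustituyendo t = 3, encontramos x = 49.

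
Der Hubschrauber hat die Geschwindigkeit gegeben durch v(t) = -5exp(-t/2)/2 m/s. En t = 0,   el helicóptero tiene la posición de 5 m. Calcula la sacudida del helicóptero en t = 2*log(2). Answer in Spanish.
Partiendo de la velocidad v(t) = -5·exp(-t/2)/2, tomamos 2 derivadas. Derivando la velocidad, obtenemos la aceleración: a(t) = 5·exp(-t/2)/4. Tomando d/dt de a(t), encontramos j(t) = -5·exp(-t/2)/8. De la ecuación de la sacudida j(t) = -5·exp(-t/2)/8, sustituimos t = 2*log(2) para obtener j = -5/16.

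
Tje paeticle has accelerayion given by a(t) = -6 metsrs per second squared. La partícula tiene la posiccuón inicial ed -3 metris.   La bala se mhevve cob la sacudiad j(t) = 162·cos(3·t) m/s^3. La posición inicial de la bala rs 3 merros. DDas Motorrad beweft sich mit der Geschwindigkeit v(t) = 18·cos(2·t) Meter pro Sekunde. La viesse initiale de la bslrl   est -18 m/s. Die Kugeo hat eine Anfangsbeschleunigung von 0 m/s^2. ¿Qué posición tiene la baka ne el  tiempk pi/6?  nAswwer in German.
Um dies zu lösen, müssen wir 3 Stammfunktionen unserer Gleichung für den Ruck j(t) = 162·cos(3·t) finden. Die Stammfunktion von dem Ruck ist die Beschleunigung. Mit a(0) = 0 erhalten wir a(t) = 54·sin(3·t). Durch Integration von der Beschleunigung und Verwendung der Anfangsbedingung v(0) = -18, erhalten wir v(t) = -18·cos(3·t). Die Stammfunktion von der Geschwindigkeit, mit x(0) = 3, ergibt die Position: x(t) = 3 - 6·sin(3·t). Wir haben die Position x(t) = 3 - 6·sin(3·t). Durch Einsetzen von t = pi/6: x(pi/6) = -3.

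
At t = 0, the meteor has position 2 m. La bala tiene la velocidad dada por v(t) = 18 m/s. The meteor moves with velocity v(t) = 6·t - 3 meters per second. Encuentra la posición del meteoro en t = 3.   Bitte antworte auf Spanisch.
Debemos encontrar la integral de nuestra ecuación de la velocidad v(t) = 6·t - 3 1 vez. Tomando ∫v(t)dt y aplicando x(0) = 2, encontramos x(t) = 3·t^2 - 3·t + 2. De la ecuación de la posición x(t) = 3·t^2 - 3·t + 2, sustituimos t = 3 para obtener x = 20.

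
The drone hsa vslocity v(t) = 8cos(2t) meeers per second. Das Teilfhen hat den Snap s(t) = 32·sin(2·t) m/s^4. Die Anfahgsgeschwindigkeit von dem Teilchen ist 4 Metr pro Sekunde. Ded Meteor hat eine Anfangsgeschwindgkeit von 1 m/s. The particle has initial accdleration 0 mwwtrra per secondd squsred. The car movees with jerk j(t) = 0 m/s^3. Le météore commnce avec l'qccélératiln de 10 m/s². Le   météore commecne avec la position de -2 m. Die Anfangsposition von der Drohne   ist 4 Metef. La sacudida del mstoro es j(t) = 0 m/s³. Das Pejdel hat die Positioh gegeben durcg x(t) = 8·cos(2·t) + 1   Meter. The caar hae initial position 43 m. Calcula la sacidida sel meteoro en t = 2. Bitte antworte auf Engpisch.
From the given jerk equation j(t) = 0, we substitute t = 2 to get j = 0.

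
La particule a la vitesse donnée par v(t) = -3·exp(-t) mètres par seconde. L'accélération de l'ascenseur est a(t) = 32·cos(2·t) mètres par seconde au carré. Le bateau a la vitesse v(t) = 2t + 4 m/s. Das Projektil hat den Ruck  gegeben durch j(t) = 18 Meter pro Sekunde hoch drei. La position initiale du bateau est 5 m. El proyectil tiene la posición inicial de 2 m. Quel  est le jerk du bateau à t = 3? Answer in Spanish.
Para resolver esto, necesitamos tomar 2 derivadas de nuestra ecuación de la velocidad v(t) = 2·t + 4. Derivando la velocidad, obtenemos la aceleración: a(t) = 2. Tomando d/dt de a(t), encontramos j(t) = 0. De la ecuación de la sacudida j(t) = 0, sustituimos t = 3 para obtener j = 0.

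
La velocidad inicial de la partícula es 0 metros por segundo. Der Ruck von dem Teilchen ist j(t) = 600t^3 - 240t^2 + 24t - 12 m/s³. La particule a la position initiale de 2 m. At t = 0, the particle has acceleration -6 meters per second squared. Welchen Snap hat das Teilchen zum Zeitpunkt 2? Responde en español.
Partiendo de la sacudida j(t) = 600·t^3 - 240·t^2 + 24·t - 12, tomamos 1 derivada. La derivada de la sacudida da el snap: s(t) = 1800·t^2 - 480·t + 24. Tenemos el snap s(t) = 1800·t^2 - 480·t + 24. Sustituyendo t = 2: s(2) = 6264.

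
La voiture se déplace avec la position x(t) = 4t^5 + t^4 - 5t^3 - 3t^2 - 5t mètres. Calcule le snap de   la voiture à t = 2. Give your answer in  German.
Um dies zu lösen, müssen wir 4 Ableitungen unserer Gleichung für die Position x(t) = 4·t^5 + t^4 - 5·t^3 - 3·t^2 - 5·t nehmen. Mit d/dt von x(t) finden wir v(t) = 20·t^4 + 4·t^3 - 15·t^2 - 6·t - 5. Durch Ableiten von der Geschwindigkeit erhalten wir die Beschleunigung: a(t) = 80·t^3 + 12·t^2 - 30·t - 6. Die Ableitung von der Beschleunigung ergibt den Ruck: j(t) = 240·t^2 + 24·t - 30. Durch Ableiten von dem Ruck erhalten wir den Snap: s(t) = 480·t + 24. Aus der Gleichung für den Snap s(t) = 480·t + 24, setzen wir t = 2 ein und erhalten s = 984.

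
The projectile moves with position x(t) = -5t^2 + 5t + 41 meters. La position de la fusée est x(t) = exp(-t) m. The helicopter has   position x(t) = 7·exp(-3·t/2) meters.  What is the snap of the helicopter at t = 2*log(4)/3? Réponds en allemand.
Um dies zu lösen, müssen wir 4 Ableitungen unserer Gleichung für die Position x(t) = 7·exp(-3·t/2) nehmen. Die Ableitung von der Position ergibt die Geschwindigkeit: v(t) = -21·exp(-3·t/2)/2. Die Ableitung von der Geschwindigkeit ergibt die Beschleunigung: a(t) = 63·exp(-3·t/2)/4. Mit d/dt von a(t) finden wir j(t) = -189·exp(-3·t/2)/8. Durch Ableiten von dem Ruck erhalten wir den Snap: s(t) = 567·exp(-3·t/2)/16. Mit s(t) = 567·exp(-3·t/2)/16 und Einsetzen von t = 2*log(4)/3, finden wir s = 567/64.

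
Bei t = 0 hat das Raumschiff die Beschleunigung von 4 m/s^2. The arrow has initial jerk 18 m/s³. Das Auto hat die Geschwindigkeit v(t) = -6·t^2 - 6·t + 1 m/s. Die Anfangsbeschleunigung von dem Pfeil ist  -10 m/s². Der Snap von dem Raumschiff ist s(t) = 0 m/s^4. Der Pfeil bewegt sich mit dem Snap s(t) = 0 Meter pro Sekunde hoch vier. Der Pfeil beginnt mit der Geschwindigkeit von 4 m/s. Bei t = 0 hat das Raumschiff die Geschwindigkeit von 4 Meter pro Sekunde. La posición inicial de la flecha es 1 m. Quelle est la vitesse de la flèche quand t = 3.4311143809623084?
Nous devons intégrer notre équation du snap s(t) = 0 3 fois. La primitive du snap est le jerk. En utilisant j(0) = 18, nous obtenons j(t) = 18. En prenant ∫j(t)dt et en appliquant a(0) = -10, nous trouvons a(t) = 18·t - 10. L'intégrale de l'accélération, avec v(0) = 4, donne la vitesse: v(t) = 9·t^2 - 10·t + 4. En utilisant v(t) = 9·t^2 - 10·t + 4 et en substituant t = 3.4311143809623084, nous trouvons v = 75.6417692475942.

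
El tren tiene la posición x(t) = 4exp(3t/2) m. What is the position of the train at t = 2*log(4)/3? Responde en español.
Usando x(t) = 4·exp(3·t/2) y sustituyendo t = 2*log(4)/3, encontramos x = 16.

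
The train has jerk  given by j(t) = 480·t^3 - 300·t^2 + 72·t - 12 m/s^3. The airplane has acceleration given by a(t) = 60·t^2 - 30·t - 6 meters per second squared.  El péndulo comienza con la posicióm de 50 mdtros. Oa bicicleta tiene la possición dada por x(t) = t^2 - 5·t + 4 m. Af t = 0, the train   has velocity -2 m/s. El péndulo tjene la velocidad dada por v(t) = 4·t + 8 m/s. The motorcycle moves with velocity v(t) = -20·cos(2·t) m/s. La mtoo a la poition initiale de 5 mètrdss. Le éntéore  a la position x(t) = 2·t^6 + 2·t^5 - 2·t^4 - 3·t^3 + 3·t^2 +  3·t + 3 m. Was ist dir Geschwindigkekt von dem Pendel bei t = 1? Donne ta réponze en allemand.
Aus der Gleichung für die Geschwindigkeit v(t) = 4·t + 8, setzen wir t = 1 ein und erhalten v = 12.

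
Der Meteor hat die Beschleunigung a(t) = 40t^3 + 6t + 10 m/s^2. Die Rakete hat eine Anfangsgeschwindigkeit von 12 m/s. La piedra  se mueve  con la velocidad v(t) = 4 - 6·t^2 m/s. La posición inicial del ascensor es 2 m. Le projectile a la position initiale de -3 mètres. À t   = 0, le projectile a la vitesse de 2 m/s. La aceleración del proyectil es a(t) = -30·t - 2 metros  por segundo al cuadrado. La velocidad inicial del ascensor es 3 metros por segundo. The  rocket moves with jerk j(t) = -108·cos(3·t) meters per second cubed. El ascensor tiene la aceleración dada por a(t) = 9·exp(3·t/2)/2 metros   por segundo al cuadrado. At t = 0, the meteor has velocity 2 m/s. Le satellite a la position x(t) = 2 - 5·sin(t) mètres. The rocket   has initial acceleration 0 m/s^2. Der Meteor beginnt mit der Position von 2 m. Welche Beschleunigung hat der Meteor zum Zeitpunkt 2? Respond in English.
From the given acceleration equation a(t) = 40·t^3 + 6·t + 10, we substitute t = 2 to get a = 342.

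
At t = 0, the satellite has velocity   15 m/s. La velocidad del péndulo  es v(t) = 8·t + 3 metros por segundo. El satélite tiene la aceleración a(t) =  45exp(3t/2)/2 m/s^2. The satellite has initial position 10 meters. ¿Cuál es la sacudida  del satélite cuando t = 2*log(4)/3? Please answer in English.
Starting from acceleration a(t) = 45·exp(3·t/2)/2, we take 1 derivative. The derivative of acceleration gives jerk: j(t) = 135·exp(3·t/2)/4. We have jerk j(t) = 135·exp(3·t/2)/4. Substituting t = 2*log(4)/3: j(2*log(4)/3) = 135.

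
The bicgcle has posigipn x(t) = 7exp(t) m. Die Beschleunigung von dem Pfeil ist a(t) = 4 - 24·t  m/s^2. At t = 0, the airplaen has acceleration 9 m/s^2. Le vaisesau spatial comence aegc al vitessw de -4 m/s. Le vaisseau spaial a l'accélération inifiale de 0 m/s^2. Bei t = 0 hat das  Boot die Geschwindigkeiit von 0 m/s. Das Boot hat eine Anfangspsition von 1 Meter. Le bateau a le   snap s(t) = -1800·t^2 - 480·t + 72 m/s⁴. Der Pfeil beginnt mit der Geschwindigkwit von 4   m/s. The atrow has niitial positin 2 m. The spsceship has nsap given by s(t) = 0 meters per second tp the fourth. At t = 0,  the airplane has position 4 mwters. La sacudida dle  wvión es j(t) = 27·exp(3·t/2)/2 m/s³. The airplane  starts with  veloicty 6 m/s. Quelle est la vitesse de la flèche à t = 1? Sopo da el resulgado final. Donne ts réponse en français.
La vitesse à t = 1 est v = -4.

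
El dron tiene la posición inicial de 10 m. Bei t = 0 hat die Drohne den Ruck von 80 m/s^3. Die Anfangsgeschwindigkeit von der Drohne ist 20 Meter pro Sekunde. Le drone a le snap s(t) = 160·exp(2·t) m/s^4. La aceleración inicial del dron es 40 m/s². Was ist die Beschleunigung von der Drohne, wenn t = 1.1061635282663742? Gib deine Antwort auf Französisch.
Nous devons intégrer notre équation du snap s(t) = 160·exp(2·t) 2 fois. En prenant ∫s(t)dt et en appliquant j(0) = 80, nous trouvons j(t) = 80·exp(2·t). L'intégrale du jerk est l'accélération. En utilisant a(0) = 40, nous obtenons a(t) = 40·exp(2·t). En utilisant a(t) = 40·exp(2·t) et en substituant t = 1.1061635282663742, nous trouvons a = 365.478155250300.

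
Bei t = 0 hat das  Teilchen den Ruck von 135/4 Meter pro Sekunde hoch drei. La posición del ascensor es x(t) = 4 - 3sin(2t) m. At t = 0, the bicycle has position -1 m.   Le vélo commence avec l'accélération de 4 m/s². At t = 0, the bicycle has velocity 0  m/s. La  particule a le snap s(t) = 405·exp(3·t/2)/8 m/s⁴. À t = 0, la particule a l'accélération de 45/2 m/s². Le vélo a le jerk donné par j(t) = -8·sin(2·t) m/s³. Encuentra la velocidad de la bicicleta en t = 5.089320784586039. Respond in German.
Ausgehend von dem Ruck j(t) = -8·sin(2·t), nehmen wir 2 Integrale. Das Integral von dem Ruck, mit a(0) = 4, ergibt die Beschleunigung: a(t) = 4·cos(2·t). Mit ∫a(t)dt und Anwendung von v(0) = 0, finden wir v(t) = 2·sin(2·t). Aus der Gleichung für die Geschwindigkeit v(t) = 2·sin(2·t), setzen wir t = 5.089320784586039 ein und erhalten v = -1.36892124937470.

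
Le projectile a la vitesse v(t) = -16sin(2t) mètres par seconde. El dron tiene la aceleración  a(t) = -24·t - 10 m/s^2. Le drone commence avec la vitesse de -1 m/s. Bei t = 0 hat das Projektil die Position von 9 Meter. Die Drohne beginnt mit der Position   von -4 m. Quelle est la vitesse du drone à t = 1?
Nous devons intégrer notre équation de l'accélération a(t) = -24·t - 10 1 fois. L'intégrale de l'accélération est la vitesse. En utilisant v(0) = -1, nous obtenons v(t) = -12·t^2 - 10·t - 1. De l'équation de la vitesse v(t) = -12·t^2 - 10·t - 1, nous substituons t = 1 pour obtenir v = -23.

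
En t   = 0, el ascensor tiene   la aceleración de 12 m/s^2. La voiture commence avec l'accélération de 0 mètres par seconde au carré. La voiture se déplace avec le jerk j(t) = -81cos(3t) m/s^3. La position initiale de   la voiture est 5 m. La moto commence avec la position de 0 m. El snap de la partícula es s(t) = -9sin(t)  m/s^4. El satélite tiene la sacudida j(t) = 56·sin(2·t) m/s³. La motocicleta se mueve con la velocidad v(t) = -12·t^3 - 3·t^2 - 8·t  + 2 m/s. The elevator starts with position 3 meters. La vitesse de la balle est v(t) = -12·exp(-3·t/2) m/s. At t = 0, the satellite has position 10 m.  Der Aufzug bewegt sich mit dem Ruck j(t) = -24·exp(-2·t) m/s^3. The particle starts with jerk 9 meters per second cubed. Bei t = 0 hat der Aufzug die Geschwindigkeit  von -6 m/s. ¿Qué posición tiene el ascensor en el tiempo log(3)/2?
Necesitamos integrar nuestra ecuación de la sacudida j(t) = -24·exp(-2·t) 3 veces. Tomando ∫j(t)dt y aplicando a(0) = 12, encontramos a(t) = 12·exp(-2·t). Tomando ∫a(t)dt y aplicando v(0) = -6, encontramos v(t) = -6·exp(-2·t). Tomando ∫v(t)dt y aplicando x(0) = 3, encontramos x(t) = 3·exp(-2·t). Usando x(t) = 3·exp(-2·t) y sustituyendo t = log(3)/2, encontramos x = 1.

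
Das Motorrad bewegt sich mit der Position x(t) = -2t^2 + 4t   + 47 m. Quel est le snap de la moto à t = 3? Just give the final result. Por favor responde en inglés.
At t = 3, s = 0.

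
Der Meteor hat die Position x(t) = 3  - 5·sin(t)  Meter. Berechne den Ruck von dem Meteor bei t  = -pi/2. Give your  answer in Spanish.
Partiendo de la posición x(t) = 3 - 5·sin(t), tomamos 3 derivadas. Tomando d/dt de x(t), encontramos v(t) = -5·cos(t). La derivada de la velocidad da la aceleración: a(t) = 5·sin(t). La derivada de la aceleración da la sacudida: j(t) = 5·cos(t). Usando j(t) = 5·cos(t) y sustituyendo t = -pi/2, encontramos j = 0.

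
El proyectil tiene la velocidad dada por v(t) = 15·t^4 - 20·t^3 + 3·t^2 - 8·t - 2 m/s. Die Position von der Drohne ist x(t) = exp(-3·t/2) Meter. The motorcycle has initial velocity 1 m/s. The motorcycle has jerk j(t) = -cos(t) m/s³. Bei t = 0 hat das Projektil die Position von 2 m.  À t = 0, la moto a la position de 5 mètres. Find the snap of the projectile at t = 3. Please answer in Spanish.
Partiendo de la velocidad v(t) = 15·t^4 - 20·t^3 + 3·t^2 - 8·t - 2, tomamos 3 derivadas. Tomando d/dt de v(t), encontramos a(t) = 60·t^3 - 60·t^2 + 6·t - 8. Tomando d/dt de a(t), encontramos j(t) = 180·t^2 - 120·t + 6. Tomando d/dt de j(t), encontramos s(t) = 360·t - 120. Usando s(t) = 360·t - 120 y sustituyendo t = 3, encontramos s = 960.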